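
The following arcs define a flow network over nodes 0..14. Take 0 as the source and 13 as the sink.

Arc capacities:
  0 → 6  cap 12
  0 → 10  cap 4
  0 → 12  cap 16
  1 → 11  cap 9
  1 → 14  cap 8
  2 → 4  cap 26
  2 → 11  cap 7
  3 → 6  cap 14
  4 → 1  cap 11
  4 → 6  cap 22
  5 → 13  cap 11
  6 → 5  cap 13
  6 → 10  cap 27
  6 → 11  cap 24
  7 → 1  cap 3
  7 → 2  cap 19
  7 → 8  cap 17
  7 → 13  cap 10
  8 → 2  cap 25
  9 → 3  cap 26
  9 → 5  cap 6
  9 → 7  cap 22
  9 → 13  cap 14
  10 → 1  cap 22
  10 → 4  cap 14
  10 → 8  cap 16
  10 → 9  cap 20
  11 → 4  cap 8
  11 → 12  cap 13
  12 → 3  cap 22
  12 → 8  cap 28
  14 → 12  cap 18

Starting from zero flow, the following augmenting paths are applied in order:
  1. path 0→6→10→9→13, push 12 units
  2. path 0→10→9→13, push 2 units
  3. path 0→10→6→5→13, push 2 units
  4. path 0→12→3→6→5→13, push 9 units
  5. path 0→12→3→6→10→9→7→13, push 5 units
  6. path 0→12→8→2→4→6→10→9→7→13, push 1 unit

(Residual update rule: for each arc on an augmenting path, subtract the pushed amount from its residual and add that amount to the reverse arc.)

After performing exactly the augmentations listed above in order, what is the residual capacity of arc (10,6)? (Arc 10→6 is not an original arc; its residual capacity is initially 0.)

after path 1 (0→6→10→9→13, push 12): res(10,6)=12
after path 2 (0→10→9→13, push 2): res(10,6)=12
after path 3 (0→10→6→5→13, push 2): res(10,6)=10
after path 4 (0→12→3→6→5→13, push 9): res(10,6)=10
after path 5 (0→12→3→6→10→9→7→13, push 5): res(10,6)=15
after path 6 (0→12→8→2→4→6→10→9→7→13, push 1): res(10,6)=16

Residual capacity of (10,6): 16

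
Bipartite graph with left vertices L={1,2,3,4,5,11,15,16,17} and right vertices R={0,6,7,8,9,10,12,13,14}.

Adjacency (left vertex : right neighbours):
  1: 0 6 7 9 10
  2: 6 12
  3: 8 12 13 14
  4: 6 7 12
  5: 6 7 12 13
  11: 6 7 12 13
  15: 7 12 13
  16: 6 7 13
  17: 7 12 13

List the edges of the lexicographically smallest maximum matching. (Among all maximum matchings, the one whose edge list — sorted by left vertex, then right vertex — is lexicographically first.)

|M| = 6 (so the lex-smallest maximum matching has 6 edges)
process left vertices in ascending order; for each, take the smallest-labelled available neighbour that still permits 6 edges overall, or leave it unmatched if none does
lex-smallest matching: {1-0, 2-6, 3-8, 4-7, 5-12, 11-13}

Lex-smallest maximum matching: {(1,0), (2,6), (3,8), (4,7), (5,12), (11,13)}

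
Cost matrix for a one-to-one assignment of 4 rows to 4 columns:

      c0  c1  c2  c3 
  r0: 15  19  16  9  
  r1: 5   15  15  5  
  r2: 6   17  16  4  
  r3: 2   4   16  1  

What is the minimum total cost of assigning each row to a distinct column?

Minimum assignment cost: 29

optimal assignment: row0→col2 (cost 16), row1→col0 (cost 5), row2→col3 (cost 4), row3→col1 (cost 4)
total = 16 + 5 + 4 + 4 = 29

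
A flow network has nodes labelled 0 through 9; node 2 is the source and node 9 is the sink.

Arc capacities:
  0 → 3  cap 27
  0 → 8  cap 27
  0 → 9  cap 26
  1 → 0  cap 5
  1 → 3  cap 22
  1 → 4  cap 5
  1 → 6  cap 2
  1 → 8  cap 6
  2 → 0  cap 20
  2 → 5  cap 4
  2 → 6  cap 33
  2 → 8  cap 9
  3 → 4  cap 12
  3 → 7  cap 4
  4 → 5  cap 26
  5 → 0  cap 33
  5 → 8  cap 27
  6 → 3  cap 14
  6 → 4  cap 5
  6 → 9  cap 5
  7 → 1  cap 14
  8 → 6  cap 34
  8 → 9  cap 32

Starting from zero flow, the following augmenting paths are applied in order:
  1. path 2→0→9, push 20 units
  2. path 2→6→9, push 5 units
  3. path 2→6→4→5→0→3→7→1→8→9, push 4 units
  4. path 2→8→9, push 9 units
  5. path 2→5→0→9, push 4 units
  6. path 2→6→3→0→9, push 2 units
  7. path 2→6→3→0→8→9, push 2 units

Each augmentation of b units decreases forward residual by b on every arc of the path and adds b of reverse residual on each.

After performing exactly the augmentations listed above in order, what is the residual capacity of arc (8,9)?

after path 1 (2→0→9, push 20): res(8,9)=32
after path 2 (2→6→9, push 5): res(8,9)=32
after path 3 (2→6→4→5→0→3→7→1→8→9, push 4): res(8,9)=28
after path 4 (2→8→9, push 9): res(8,9)=19
after path 5 (2→5→0→9, push 4): res(8,9)=19
after path 6 (2→6→3→0→9, push 2): res(8,9)=19
after path 7 (2→6→3→0→8→9, push 2): res(8,9)=17

Residual capacity of (8,9): 17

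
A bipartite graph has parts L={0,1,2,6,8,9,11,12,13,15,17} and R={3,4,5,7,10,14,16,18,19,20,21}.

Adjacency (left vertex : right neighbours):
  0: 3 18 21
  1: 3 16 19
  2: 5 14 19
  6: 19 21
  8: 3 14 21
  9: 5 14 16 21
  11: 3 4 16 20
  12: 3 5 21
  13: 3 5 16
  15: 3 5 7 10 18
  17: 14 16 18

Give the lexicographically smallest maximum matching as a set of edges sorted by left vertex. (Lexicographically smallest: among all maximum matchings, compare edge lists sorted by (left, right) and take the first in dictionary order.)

|M| = 9 (so the lex-smallest maximum matching has 9 edges)
process left vertices in ascending order; for each, take the smallest-labelled available neighbour that still permits 9 edges overall, or leave it unmatched if none does
lex-smallest matching: {0-3, 1-16, 2-5, 6-19, 8-14, 9-21, 11-4, 15-7, 17-18}

Lex-smallest maximum matching: {(0,3), (1,16), (2,5), (6,19), (8,14), (9,21), (11,4), (15,7), (17,18)}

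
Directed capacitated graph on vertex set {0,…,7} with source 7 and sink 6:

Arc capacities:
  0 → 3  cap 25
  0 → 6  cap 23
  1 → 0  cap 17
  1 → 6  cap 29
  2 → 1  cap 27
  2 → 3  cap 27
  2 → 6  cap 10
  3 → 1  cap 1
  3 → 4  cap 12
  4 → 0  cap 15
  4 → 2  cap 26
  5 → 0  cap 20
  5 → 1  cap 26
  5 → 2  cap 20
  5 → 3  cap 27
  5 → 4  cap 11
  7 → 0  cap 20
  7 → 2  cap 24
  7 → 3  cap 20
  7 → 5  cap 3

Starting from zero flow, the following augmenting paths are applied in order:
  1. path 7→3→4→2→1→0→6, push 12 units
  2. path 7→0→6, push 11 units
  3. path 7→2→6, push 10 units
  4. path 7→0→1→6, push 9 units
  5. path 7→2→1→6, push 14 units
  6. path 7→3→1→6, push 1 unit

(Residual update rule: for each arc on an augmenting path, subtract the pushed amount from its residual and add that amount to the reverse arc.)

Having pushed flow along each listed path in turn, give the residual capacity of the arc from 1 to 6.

after path 1 (7→3→4→2→1→0→6, push 12): res(1,6)=29
after path 2 (7→0→6, push 11): res(1,6)=29
after path 3 (7→2→6, push 10): res(1,6)=29
after path 4 (7→0→1→6, push 9): res(1,6)=20
after path 5 (7→2→1→6, push 14): res(1,6)=6
after path 6 (7→3→1→6, push 1): res(1,6)=5

Residual capacity of (1,6): 5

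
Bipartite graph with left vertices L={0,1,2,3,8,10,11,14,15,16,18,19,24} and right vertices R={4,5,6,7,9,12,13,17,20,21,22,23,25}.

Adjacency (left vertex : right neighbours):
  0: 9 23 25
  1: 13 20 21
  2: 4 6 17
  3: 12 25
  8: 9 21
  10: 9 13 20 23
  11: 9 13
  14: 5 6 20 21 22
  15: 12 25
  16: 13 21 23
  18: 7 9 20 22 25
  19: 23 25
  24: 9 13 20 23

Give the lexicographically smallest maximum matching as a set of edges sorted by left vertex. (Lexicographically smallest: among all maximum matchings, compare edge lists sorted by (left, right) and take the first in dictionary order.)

|M| = 10 (so the lex-smallest maximum matching has 10 edges)
process left vertices in ascending order; for each, take the smallest-labelled available neighbour that still permits 10 edges overall, or leave it unmatched if none does
lex-smallest matching: {0-9, 1-13, 2-4, 3-12, 8-21, 10-20, 14-5, 15-25, 16-23, 18-7}

Lex-smallest maximum matching: {(0,9), (1,13), (2,4), (3,12), (8,21), (10,20), (14,5), (15,25), (16,23), (18,7)}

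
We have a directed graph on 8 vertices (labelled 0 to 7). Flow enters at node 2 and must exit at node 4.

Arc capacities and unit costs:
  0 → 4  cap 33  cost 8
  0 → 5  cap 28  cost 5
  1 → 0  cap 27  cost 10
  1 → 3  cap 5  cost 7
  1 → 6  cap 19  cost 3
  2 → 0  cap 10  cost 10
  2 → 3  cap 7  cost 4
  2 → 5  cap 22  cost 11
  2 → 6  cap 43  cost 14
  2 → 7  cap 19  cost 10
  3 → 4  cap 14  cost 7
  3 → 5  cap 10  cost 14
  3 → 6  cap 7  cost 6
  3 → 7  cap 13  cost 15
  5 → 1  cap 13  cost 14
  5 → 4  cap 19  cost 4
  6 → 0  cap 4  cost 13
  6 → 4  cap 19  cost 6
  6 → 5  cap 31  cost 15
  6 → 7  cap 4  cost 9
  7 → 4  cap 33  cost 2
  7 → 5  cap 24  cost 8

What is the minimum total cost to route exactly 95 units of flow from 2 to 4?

Minimum cost for 95 units: 2109

shortest-cost path #1: 2→3→4 push 7 @ unit cost 11 (adds 77)
shortest-cost path #2: 2→7→4 push 19 @ unit cost 12 (adds 228)
shortest-cost path #3: 2→5→4 push 19 @ unit cost 15 (adds 285)
shortest-cost path #4: 2→0→4 push 10 @ unit cost 18 (adds 180)
shortest-cost path #5: 2→6→4 push 19 @ unit cost 20 (adds 380)
shortest-cost path #6: 2→6→7→4 push 4 @ unit cost 25 (adds 100)
shortest-cost path #7: 2→6→0→4 push 4 @ unit cost 35 (adds 140)
shortest-cost path #8: 2→5→1→3→4 push 3 @ unit cost 39 (adds 117)
shortest-cost path #9: 2→6→5→1→3→4 push 2 @ unit cost 57 (adds 114)
shortest-cost path #10: 2→6→5→1→0→4 push 8 @ unit cost 61 (adds 488)
total cost = 2109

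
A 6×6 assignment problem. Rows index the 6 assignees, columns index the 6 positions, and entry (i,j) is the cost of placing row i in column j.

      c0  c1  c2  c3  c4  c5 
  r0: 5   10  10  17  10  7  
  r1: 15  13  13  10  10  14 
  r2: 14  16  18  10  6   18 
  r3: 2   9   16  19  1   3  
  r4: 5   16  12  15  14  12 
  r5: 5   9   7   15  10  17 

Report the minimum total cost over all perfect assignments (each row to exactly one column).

Minimum assignment cost: 41

optimal assignment: row0→col1 (cost 10), row1→col3 (cost 10), row2→col4 (cost 6), row3→col5 (cost 3), row4→col0 (cost 5), row5→col2 (cost 7)
total = 10 + 10 + 6 + 3 + 5 + 7 = 41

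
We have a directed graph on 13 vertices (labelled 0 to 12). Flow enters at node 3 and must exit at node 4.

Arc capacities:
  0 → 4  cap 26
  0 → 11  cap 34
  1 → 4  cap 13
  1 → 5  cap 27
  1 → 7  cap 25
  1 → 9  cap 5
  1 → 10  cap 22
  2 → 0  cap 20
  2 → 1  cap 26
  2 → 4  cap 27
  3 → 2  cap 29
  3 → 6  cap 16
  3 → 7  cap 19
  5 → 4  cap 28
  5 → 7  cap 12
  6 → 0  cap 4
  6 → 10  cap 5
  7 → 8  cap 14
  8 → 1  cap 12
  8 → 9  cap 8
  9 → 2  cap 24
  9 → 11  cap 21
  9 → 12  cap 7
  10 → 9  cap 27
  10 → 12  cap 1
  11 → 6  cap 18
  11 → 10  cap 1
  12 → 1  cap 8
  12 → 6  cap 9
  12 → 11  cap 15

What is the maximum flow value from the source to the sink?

augment #1: 3→2→4 bottleneck 27, total now 27
augment #2: 3→2→0→4 bottleneck 2, total now 29
augment #3: 3→6→0→4 bottleneck 4, total now 33
augment #4: 3→7→8→1→4 bottleneck 12, total now 45
augment #5: 3→6→10→12→1→4 bottleneck 1, total now 46
augment #6: 3→6→10→9→2→0→4 bottleneck 4, total now 50
augment #7: 3→7→8→9→2→0→4 bottleneck 2, total now 52

Maximum flow value: 52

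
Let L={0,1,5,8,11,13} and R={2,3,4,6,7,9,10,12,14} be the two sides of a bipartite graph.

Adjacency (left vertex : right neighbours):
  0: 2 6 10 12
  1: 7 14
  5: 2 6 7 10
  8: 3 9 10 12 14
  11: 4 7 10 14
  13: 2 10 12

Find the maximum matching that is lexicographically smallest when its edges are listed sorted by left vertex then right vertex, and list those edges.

|M| = 6 (so the lex-smallest maximum matching has 6 edges)
process left vertices in ascending order; for each, take the smallest-labelled available neighbour that still permits 6 edges overall, or leave it unmatched if none does
lex-smallest matching: {0-2, 1-7, 5-6, 8-3, 11-4, 13-10}

Lex-smallest maximum matching: {(0,2), (1,7), (5,6), (8,3), (11,4), (13,10)}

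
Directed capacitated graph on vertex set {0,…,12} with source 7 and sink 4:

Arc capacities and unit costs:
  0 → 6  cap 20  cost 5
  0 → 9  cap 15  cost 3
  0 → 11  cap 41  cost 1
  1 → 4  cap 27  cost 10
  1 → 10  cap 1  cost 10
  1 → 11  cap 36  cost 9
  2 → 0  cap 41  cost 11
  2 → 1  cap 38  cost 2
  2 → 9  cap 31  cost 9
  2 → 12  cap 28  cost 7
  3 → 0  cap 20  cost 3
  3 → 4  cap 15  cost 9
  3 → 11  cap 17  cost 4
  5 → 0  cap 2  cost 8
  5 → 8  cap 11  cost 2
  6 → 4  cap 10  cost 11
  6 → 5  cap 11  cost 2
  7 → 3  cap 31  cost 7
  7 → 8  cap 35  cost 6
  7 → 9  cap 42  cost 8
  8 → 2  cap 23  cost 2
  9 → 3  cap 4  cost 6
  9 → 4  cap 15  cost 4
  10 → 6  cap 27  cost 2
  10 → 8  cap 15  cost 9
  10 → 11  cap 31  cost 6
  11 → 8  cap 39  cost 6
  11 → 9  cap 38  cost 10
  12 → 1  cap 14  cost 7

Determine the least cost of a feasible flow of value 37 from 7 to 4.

shortest-cost path #1: 7→9→4 push 15 @ unit cost 12 (adds 180)
shortest-cost path #2: 7→3→4 push 15 @ unit cost 16 (adds 240)
shortest-cost path #3: 7→8→2→1→4 push 7 @ unit cost 20 (adds 140)
total cost = 560

Minimum cost for 37 units: 560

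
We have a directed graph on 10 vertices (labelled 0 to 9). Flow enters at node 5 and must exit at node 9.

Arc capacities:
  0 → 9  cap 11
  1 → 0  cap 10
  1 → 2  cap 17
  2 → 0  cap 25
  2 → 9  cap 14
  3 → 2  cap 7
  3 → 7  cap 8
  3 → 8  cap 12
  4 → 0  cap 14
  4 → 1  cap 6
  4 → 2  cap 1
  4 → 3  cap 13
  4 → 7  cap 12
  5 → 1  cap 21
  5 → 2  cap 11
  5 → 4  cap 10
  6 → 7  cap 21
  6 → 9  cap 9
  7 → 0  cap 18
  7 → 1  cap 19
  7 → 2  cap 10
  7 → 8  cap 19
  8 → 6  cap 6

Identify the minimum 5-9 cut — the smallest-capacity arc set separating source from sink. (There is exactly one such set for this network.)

Min-cut arcs: {(0,9), (2,9), (8,6)} (total capacity 31)

augment #1: 5→2→9 push 11
augment #2: 5→1→0→9 push 10
augment #3: 5→1→2→9 push 3
augment #4: 5→4→0→9 push 1
augment #5: 5→4→3→8→6→9 push 6
max flow = 31; residual-reachable set from 5 gives S-side
cut edges (S→T): {(0,9), (2,9), (8,6)} total cap 31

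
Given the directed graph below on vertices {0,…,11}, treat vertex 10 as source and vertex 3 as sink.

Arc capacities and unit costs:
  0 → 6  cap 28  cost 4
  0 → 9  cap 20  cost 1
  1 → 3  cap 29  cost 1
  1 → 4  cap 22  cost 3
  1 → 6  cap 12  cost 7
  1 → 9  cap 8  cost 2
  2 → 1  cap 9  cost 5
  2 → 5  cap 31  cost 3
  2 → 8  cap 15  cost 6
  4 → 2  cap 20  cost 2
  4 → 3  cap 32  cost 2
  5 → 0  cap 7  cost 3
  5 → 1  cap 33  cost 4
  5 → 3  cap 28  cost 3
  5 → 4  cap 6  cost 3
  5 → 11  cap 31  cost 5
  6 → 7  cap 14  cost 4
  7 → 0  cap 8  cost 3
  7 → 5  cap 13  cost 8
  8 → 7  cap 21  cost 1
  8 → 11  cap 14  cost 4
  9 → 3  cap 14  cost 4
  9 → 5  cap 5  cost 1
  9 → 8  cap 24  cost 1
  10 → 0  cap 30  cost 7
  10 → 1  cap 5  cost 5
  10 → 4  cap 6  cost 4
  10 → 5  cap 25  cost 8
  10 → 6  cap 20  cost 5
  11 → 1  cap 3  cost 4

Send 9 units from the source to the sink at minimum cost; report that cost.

shortest-cost path #1: 10→1→3 push 5 @ unit cost 6 (adds 30)
shortest-cost path #2: 10→4→3 push 4 @ unit cost 6 (adds 24)
total cost = 54

Minimum cost for 9 units: 54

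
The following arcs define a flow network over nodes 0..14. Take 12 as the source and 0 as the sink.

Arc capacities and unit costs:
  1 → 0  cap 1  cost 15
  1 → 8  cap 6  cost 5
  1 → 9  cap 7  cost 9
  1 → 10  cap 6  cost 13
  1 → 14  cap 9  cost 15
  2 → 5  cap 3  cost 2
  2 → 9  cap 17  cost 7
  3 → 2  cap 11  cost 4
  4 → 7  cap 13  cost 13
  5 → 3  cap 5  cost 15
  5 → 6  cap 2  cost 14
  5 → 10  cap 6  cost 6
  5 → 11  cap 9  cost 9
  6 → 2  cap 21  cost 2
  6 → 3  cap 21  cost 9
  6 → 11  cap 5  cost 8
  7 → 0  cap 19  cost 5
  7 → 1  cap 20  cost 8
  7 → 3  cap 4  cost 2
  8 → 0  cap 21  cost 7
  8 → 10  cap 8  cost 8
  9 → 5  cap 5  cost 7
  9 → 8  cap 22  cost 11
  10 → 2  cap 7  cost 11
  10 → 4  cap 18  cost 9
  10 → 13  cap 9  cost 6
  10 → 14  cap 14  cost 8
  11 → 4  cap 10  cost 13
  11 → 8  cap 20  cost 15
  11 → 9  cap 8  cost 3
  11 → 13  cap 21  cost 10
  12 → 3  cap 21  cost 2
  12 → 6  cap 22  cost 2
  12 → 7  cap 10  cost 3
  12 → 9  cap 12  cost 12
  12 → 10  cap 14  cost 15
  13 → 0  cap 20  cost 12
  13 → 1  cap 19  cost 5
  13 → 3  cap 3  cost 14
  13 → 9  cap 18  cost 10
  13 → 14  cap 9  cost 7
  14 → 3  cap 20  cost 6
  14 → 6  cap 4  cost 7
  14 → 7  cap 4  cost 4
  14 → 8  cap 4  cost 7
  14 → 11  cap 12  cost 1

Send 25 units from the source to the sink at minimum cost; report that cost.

shortest-cost path #1: 12→7→0 push 10 @ unit cost 8 (adds 80)
shortest-cost path #2: 12→6→2→5→10→14→7→0 push 3 @ unit cost 29 (adds 87)
shortest-cost path #3: 12→6→2→9→8→0 push 12 @ unit cost 29 (adds 348)
total cost = 515

Minimum cost for 25 units: 515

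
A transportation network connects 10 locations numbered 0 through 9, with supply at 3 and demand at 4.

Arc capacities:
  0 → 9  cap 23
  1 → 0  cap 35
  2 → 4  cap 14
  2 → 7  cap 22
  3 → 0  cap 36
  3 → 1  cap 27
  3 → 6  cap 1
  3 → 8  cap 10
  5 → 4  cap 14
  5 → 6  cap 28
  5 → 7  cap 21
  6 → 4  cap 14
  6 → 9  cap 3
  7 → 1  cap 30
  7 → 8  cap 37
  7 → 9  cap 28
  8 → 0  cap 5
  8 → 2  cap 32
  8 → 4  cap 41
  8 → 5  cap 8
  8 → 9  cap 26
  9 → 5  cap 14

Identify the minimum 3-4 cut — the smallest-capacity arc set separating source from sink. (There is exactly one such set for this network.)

Min-cut arcs: {(3,6), (3,8), (9,5)} (total capacity 25)

augment #1: 3→6→4 push 1
augment #2: 3→8→4 push 10
augment #3: 3→0→9→5→4 push 14
max flow = 25; residual-reachable set from 3 gives S-side
cut edges (S→T): {(3,6), (3,8), (9,5)} total cap 25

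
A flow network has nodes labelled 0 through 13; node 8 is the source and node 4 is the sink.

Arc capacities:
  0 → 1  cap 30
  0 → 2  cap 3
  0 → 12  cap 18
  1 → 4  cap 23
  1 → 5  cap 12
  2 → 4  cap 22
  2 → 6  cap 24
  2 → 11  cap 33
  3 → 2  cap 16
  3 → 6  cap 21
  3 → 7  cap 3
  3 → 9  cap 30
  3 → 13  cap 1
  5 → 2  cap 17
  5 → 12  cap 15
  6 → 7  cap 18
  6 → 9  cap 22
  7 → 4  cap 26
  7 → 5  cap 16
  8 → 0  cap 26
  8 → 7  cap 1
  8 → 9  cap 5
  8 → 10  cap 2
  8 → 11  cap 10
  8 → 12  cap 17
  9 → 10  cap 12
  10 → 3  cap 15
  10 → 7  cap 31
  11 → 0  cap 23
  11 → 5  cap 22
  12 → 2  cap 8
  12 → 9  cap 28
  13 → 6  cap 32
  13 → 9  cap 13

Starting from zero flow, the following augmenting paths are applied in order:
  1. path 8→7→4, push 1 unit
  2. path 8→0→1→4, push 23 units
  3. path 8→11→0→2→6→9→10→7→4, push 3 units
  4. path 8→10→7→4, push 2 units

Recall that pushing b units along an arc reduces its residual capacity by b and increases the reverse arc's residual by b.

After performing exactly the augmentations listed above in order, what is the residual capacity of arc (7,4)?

Residual capacity of (7,4): 20

after path 1 (8→7→4, push 1): res(7,4)=25
after path 2 (8→0→1→4, push 23): res(7,4)=25
after path 3 (8→11→0→2→6→9→10→7→4, push 3): res(7,4)=22
after path 4 (8→10→7→4, push 2): res(7,4)=20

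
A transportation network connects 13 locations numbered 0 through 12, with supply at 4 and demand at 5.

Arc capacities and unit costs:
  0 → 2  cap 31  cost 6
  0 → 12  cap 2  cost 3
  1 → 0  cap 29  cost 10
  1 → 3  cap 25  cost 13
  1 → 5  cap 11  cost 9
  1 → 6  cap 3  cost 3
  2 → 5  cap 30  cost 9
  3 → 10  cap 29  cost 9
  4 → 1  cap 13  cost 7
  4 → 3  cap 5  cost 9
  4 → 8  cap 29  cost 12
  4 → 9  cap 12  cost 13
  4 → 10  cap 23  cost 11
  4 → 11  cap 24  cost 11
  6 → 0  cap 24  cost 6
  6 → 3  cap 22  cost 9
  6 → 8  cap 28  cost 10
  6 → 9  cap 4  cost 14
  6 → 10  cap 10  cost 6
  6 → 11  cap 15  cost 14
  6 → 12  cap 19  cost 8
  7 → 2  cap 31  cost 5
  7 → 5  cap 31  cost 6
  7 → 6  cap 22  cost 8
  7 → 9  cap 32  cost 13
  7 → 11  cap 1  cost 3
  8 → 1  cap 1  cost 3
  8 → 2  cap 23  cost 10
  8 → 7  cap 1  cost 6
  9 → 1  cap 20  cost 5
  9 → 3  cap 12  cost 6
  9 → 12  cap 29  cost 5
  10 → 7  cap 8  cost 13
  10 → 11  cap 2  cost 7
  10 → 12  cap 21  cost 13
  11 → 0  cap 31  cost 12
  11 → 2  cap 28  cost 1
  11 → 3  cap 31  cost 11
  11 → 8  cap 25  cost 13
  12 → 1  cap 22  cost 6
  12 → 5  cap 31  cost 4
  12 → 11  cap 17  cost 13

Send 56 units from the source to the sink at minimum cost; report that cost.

shortest-cost path #1: 4→1→5 push 11 @ unit cost 16 (adds 176)
shortest-cost path #2: 4→11→2→5 push 24 @ unit cost 21 (adds 504)
shortest-cost path #3: 4→9→12→5 push 12 @ unit cost 22 (adds 264)
shortest-cost path #4: 4→1→6→12→5 push 2 @ unit cost 22 (adds 44)
shortest-cost path #5: 4→8→7→5 push 1 @ unit cost 24 (adds 24)
shortest-cost path #6: 4→10→12→5 push 6 @ unit cost 28 (adds 168)
total cost = 1180

Minimum cost for 56 units: 1180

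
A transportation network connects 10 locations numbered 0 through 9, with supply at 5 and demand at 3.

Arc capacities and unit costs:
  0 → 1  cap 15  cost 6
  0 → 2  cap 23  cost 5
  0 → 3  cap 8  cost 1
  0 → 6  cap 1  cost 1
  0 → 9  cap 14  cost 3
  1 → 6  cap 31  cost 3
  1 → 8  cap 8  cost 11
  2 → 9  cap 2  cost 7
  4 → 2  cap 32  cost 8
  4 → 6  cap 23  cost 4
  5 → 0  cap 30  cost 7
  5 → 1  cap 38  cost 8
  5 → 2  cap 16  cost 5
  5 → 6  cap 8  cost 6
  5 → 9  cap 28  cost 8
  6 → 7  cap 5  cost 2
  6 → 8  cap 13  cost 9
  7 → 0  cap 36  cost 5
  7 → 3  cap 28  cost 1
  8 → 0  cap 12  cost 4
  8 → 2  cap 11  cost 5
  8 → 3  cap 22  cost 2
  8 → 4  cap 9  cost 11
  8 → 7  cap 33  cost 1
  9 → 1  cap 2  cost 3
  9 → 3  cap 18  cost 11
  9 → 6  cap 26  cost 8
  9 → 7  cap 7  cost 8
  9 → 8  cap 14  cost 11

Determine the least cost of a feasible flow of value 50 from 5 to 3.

Minimum cost for 50 units: 808

shortest-cost path #1: 5→0→3 push 8 @ unit cost 8 (adds 64)
shortest-cost path #2: 5→6→7→3 push 5 @ unit cost 9 (adds 45)
shortest-cost path #3: 5→6→8→3 push 3 @ unit cost 17 (adds 51)
shortest-cost path #4: 5→9→7→3 push 7 @ unit cost 17 (adds 119)
shortest-cost path #5: 5→9→3 push 18 @ unit cost 19 (adds 342)
shortest-cost path #6: 5→0→6→8→3 push 1 @ unit cost 19 (adds 19)
shortest-cost path #7: 5→9→8→3 push 3 @ unit cost 21 (adds 63)
shortest-cost path #8: 5→1→8→3 push 5 @ unit cost 21 (adds 105)
total cost = 808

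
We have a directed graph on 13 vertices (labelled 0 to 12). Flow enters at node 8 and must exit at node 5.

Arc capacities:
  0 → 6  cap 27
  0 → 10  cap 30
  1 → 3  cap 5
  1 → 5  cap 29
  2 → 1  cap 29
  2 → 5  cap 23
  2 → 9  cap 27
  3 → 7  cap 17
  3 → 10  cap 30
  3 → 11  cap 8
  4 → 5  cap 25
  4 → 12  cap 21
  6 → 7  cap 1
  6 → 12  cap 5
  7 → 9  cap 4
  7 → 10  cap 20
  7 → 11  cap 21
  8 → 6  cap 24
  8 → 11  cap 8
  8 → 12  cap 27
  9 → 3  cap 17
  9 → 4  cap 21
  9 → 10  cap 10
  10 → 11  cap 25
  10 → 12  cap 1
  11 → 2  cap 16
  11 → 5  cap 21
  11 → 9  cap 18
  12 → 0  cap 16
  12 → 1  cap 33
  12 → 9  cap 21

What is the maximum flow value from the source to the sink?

Maximum flow value: 41

augment #1: 8→11→5 bottleneck 8, total now 8
augment #2: 8→12→1→5 bottleneck 27, total now 35
augment #3: 8→6→7→11→5 bottleneck 1, total now 36
augment #4: 8→6→12→1→5 bottleneck 2, total now 38
augment #5: 8→6→12→9→4→5 bottleneck 3, total now 41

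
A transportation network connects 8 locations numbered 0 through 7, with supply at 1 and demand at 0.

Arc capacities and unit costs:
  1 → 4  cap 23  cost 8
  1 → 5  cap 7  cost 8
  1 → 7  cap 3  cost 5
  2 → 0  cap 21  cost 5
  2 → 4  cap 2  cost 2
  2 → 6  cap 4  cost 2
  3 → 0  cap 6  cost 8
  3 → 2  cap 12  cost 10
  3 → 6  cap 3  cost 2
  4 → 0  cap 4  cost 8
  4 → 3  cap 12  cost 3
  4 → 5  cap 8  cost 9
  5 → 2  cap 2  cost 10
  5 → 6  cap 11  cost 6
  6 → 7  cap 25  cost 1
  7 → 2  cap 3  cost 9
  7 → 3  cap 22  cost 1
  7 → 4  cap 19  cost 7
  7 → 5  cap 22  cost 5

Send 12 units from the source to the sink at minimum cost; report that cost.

Minimum cost for 12 units: 209

shortest-cost path #1: 1→7→3→0 push 3 @ unit cost 14 (adds 42)
shortest-cost path #2: 1→4→0 push 4 @ unit cost 16 (adds 64)
shortest-cost path #3: 1→4→3→0 push 3 @ unit cost 19 (adds 57)
shortest-cost path #4: 1→5→2→0 push 2 @ unit cost 23 (adds 46)
total cost = 209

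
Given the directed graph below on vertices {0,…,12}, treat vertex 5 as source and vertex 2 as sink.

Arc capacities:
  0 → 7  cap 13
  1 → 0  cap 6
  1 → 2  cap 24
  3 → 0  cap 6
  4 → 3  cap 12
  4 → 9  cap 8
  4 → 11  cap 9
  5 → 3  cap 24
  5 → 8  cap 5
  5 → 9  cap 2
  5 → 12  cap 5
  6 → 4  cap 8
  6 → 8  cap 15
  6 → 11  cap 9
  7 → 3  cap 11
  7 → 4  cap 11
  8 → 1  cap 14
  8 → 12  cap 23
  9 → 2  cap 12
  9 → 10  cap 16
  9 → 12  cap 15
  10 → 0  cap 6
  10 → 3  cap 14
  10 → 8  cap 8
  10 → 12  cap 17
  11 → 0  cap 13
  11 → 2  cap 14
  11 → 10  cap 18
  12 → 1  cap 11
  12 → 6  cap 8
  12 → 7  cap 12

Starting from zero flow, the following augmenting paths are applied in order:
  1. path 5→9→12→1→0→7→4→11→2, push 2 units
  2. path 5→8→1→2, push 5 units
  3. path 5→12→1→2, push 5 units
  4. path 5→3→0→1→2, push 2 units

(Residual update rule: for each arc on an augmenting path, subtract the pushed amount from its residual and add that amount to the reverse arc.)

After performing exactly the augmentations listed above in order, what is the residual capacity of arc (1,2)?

after path 1 (5→9→12→1→0→7→4→11→2, push 2): res(1,2)=24
after path 2 (5→8→1→2, push 5): res(1,2)=19
after path 3 (5→12→1→2, push 5): res(1,2)=14
after path 4 (5→3→0→1→2, push 2): res(1,2)=12

Residual capacity of (1,2): 12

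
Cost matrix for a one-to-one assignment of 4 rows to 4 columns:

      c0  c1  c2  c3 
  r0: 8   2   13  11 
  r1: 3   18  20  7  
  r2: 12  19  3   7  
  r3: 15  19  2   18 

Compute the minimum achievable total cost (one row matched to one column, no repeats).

optimal assignment: row0→col1 (cost 2), row1→col0 (cost 3), row2→col3 (cost 7), row3→col2 (cost 2)
total = 2 + 3 + 7 + 2 = 14

Minimum assignment cost: 14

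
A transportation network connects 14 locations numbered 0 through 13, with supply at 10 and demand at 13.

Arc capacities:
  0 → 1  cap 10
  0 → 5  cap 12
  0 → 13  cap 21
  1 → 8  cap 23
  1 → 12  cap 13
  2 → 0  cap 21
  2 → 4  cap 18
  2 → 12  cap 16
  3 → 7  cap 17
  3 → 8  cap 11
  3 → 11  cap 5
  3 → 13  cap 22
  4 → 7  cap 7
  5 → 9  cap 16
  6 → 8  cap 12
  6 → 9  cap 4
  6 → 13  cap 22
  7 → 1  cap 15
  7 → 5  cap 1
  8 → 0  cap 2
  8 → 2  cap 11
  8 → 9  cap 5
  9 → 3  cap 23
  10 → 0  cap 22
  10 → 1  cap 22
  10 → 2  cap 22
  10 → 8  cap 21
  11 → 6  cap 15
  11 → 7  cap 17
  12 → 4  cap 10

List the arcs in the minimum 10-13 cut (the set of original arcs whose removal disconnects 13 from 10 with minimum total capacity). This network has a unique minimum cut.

augment #1: 10→0→13 push 21
augment #2: 10→8→9→3→13 push 5
augment #3: 10→0→5→9→3→13 push 1
augment #4: 10→2→0→5→9→3→13 push 11
augment #5: 10→2→4→7→5→9→3→13 push 1
max flow = 39; residual-reachable set from 10 gives S-side
cut edges (S→T): {(0,5), (0,13), (7,5), (8,9)} total cap 39

Min-cut arcs: {(0,5), (0,13), (7,5), (8,9)} (total capacity 39)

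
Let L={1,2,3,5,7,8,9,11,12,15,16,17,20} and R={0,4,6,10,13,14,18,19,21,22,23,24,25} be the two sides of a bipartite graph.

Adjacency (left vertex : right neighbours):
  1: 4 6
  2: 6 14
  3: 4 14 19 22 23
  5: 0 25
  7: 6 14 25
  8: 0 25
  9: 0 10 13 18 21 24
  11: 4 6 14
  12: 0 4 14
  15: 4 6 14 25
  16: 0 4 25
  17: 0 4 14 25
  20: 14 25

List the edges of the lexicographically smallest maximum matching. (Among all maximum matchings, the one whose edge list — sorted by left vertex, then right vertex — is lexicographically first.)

Lex-smallest maximum matching: {(1,4), (2,6), (3,19), (5,0), (7,14), (8,25), (9,10)}

|M| = 7 (so the lex-smallest maximum matching has 7 edges)
process left vertices in ascending order; for each, take the smallest-labelled available neighbour that still permits 7 edges overall, or leave it unmatched if none does
lex-smallest matching: {1-4, 2-6, 3-19, 5-0, 7-14, 8-25, 9-10}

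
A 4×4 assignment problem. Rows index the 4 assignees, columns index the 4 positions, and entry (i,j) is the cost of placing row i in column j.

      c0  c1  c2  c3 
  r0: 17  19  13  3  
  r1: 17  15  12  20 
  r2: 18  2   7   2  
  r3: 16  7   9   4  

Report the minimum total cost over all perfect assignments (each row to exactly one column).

Minimum assignment cost: 31

optimal assignment: row0→col3 (cost 3), row1→col0 (cost 17), row2→col1 (cost 2), row3→col2 (cost 9)
total = 3 + 17 + 2 + 9 = 31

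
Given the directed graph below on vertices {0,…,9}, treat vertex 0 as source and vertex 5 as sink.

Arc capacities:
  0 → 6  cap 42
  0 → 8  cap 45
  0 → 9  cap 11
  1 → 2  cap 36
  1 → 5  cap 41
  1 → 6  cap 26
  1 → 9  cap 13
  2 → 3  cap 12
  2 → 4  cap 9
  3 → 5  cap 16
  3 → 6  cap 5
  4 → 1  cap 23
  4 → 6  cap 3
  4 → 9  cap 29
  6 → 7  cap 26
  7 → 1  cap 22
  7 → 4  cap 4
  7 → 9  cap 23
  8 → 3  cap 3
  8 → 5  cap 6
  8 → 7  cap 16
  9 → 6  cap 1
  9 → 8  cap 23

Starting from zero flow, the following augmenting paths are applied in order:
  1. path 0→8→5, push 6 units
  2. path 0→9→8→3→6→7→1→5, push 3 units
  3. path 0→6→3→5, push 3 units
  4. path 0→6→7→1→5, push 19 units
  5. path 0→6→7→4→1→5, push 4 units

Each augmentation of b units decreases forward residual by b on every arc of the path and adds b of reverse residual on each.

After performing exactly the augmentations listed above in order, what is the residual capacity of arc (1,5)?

Residual capacity of (1,5): 15

after path 1 (0→8→5, push 6): res(1,5)=41
after path 2 (0→9→8→3→6→7→1→5, push 3): res(1,5)=38
after path 3 (0→6→3→5, push 3): res(1,5)=38
after path 4 (0→6→7→1→5, push 19): res(1,5)=19
after path 5 (0→6→7→4→1→5, push 4): res(1,5)=15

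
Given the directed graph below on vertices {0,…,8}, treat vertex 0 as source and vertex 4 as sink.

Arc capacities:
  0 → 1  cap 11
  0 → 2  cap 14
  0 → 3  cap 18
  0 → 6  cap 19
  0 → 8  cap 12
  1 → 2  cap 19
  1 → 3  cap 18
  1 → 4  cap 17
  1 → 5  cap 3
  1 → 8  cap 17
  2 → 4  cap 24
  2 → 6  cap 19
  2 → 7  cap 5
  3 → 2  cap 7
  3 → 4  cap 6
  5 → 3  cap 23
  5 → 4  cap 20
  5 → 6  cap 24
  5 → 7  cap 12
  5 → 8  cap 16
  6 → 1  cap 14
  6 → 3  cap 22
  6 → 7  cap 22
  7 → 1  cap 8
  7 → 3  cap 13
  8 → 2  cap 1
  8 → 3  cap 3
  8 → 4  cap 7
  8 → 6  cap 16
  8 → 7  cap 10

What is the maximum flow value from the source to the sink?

augment #1: 0→1→4 bottleneck 11, total now 11
augment #2: 0→2→4 bottleneck 14, total now 25
augment #3: 0→3→4 bottleneck 6, total now 31
augment #4: 0→8→4 bottleneck 7, total now 38
augment #5: 0→3→2→4 bottleneck 7, total now 45
augment #6: 0→6→1→4 bottleneck 6, total now 51
augment #7: 0→8→2→4 bottleneck 1, total now 52
augment #8: 0→6→1→2→4 bottleneck 2, total now 54
augment #9: 0→6→1→5→4 bottleneck 3, total now 57

Maximum flow value: 57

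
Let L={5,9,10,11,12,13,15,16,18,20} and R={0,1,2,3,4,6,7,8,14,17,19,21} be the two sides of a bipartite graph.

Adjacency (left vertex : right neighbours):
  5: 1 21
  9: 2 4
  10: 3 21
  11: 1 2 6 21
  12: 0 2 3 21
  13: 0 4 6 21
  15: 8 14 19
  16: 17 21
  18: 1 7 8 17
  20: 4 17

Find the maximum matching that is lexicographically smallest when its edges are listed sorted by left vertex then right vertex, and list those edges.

Lex-smallest maximum matching: {(5,1), (9,2), (10,3), (11,6), (12,0), (13,4), (15,8), (16,21), (18,7), (20,17)}

|M| = 10 (so the lex-smallest maximum matching has 10 edges)
process left vertices in ascending order; for each, take the smallest-labelled available neighbour that still permits 10 edges overall, or leave it unmatched if none does
lex-smallest matching: {5-1, 9-2, 10-3, 11-6, 12-0, 13-4, 15-8, 16-21, 18-7, 20-17}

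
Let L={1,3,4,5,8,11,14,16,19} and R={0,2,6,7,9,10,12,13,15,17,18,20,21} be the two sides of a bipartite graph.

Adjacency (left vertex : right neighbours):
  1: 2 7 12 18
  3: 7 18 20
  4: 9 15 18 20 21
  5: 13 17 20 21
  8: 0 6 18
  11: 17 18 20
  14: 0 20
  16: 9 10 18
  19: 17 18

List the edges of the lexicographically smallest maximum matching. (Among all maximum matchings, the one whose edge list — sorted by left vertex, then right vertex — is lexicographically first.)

Lex-smallest maximum matching: {(1,2), (3,7), (4,9), (5,13), (8,0), (11,17), (14,20), (16,10), (19,18)}

|M| = 9 (so the lex-smallest maximum matching has 9 edges)
process left vertices in ascending order; for each, take the smallest-labelled available neighbour that still permits 9 edges overall, or leave it unmatched if none does
lex-smallest matching: {1-2, 3-7, 4-9, 5-13, 8-0, 11-17, 14-20, 16-10, 19-18}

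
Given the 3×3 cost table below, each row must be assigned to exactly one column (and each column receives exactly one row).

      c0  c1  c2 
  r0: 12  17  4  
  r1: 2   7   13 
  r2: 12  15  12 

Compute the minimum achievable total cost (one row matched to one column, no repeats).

optimal assignment: row0→col2 (cost 4), row1→col0 (cost 2), row2→col1 (cost 15)
total = 4 + 2 + 15 = 21

Minimum assignment cost: 21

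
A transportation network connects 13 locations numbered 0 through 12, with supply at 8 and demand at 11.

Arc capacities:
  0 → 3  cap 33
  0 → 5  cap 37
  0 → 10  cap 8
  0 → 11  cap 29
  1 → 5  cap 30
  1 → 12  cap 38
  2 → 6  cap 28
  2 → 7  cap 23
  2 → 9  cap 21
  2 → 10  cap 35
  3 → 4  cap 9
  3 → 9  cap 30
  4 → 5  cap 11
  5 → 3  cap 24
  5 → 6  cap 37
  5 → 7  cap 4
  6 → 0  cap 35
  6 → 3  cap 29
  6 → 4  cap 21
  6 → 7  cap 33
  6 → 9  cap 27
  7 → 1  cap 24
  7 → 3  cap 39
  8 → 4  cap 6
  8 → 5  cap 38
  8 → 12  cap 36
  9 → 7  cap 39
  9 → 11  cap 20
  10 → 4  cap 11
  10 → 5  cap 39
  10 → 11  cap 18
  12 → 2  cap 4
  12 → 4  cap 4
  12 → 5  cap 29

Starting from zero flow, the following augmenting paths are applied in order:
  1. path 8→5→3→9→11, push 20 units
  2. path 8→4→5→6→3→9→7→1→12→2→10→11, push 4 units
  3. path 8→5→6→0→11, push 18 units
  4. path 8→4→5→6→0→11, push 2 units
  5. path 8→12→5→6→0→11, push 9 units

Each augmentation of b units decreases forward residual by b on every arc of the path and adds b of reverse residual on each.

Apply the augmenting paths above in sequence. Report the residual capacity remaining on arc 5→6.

after path 1 (8→5→3→9→11, push 20): res(5,6)=37
after path 2 (8→4→5→6→3→9→7→1→12→2→10→11, push 4): res(5,6)=33
after path 3 (8→5→6→0→11, push 18): res(5,6)=15
after path 4 (8→4→5→6→0→11, push 2): res(5,6)=13
after path 5 (8→12→5→6→0→11, push 9): res(5,6)=4

Residual capacity of (5,6): 4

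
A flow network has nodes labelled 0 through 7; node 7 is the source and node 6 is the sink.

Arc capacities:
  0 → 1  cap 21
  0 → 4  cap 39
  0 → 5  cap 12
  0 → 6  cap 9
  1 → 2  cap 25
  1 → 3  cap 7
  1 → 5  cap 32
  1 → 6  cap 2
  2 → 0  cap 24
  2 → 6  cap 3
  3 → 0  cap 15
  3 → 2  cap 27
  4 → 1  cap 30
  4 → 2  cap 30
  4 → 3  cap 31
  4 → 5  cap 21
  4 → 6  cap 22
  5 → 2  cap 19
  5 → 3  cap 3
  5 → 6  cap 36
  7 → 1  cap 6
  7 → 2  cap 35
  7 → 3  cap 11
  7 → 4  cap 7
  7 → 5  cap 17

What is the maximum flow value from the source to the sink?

Maximum flow value: 68

augment #1: 7→1→6 bottleneck 2, total now 2
augment #2: 7→2→6 bottleneck 3, total now 5
augment #3: 7→4→6 bottleneck 7, total now 12
augment #4: 7→5→6 bottleneck 17, total now 29
augment #5: 7→1→5→6 bottleneck 4, total now 33
augment #6: 7→2→0→6 bottleneck 9, total now 42
augment #7: 7→2→0→4→6 bottleneck 15, total now 57
augment #8: 7→3→0→5→6 bottleneck 11, total now 68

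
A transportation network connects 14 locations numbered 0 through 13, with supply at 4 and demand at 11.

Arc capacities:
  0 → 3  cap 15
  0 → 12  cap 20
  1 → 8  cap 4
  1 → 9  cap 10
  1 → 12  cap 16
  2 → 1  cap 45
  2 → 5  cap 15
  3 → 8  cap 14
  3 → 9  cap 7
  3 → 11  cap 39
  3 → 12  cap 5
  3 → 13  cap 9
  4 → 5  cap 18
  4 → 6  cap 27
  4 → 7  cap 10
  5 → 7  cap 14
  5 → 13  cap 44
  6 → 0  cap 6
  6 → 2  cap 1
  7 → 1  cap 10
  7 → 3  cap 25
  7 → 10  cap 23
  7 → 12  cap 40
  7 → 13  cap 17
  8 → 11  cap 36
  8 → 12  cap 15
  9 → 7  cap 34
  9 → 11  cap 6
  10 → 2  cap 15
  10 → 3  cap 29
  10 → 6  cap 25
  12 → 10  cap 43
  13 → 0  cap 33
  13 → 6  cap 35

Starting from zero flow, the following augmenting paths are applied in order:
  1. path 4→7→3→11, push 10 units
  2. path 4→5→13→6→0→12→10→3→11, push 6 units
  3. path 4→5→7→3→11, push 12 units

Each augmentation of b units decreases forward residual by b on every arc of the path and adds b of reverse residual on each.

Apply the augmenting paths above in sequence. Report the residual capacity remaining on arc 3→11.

Residual capacity of (3,11): 11

after path 1 (4→7→3→11, push 10): res(3,11)=29
after path 2 (4→5→13→6→0→12→10→3→11, push 6): res(3,11)=23
after path 3 (4→5→7→3→11, push 12): res(3,11)=11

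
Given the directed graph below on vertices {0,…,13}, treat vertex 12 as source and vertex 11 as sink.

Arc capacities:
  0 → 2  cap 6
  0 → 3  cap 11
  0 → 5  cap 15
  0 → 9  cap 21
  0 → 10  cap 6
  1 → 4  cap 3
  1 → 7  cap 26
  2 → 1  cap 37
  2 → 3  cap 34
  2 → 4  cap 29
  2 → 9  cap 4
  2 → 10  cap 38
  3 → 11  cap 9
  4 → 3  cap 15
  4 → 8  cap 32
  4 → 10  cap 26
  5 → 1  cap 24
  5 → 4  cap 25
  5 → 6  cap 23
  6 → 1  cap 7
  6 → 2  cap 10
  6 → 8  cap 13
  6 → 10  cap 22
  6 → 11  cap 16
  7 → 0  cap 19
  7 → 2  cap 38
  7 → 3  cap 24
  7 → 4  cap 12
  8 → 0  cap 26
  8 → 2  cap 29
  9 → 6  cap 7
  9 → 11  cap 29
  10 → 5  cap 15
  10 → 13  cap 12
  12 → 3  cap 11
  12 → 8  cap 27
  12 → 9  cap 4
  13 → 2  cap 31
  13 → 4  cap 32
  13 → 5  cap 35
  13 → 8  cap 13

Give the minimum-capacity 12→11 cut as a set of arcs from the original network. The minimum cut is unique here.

Min-cut arcs: {(3,11), (12,8), (12,9)} (total capacity 40)

augment #1: 12→3→11 push 9
augment #2: 12→9→11 push 4
augment #3: 12→8→0→9→11 push 21
augment #4: 12→8→2→9→11 push 4
augment #5: 12→8→0→5→6→11 push 2
max flow = 40; residual-reachable set from 12 gives S-side
cut edges (S→T): {(3,11), (12,8), (12,9)} total cap 40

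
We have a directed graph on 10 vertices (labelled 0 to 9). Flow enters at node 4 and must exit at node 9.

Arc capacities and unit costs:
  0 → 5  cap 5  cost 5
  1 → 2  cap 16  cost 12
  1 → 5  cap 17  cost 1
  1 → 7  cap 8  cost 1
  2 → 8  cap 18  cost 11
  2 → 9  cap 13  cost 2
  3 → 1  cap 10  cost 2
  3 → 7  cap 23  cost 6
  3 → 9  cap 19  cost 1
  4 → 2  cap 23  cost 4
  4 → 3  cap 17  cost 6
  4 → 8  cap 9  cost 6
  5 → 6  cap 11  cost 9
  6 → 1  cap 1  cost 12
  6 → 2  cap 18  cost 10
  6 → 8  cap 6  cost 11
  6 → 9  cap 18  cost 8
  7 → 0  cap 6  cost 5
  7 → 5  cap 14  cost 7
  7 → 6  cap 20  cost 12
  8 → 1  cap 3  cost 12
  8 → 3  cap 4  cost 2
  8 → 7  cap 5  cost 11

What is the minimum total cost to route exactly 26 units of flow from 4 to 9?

Minimum cost for 26 units: 169

shortest-cost path #1: 4→2→9 push 13 @ unit cost 6 (adds 78)
shortest-cost path #2: 4→3→9 push 13 @ unit cost 7 (adds 91)
total cost = 169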